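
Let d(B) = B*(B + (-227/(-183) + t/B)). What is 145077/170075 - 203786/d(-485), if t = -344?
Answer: -61337315997/3645823622300 ≈ -0.016824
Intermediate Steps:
d(B) = B*(227/183 + B - 344/B) (d(B) = B*(B + (-227/(-183) - 344/B)) = B*(B + (-227*(-1/183) - 344/B)) = B*(B + (227/183 - 344/B)) = B*(227/183 + B - 344/B))
145077/170075 - 203786/d(-485) = 145077/170075 - 203786/(-344 + (-485)² + (227/183)*(-485)) = 145077*(1/170075) - 203786/(-344 + 235225 - 110095/183) = 145077/170075 - 203786/42873128/183 = 145077/170075 - 203786*183/42873128 = 145077/170075 - 18646419/21436564 = -61337315997/3645823622300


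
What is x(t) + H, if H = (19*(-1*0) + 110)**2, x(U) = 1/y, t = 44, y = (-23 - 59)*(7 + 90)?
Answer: 96243399/7954 ≈ 12100.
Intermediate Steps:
y = -7954 (y = -82*97 = -7954)
x(U) = -1/7954 (x(U) = 1/(-7954) = -1/7954)
H = 12100 (H = (19*0 + 110)**2 = (0 + 110)**2 = 110**2 = 12100)
x(t) + H = -1/7954 + 12100 = 96243399/7954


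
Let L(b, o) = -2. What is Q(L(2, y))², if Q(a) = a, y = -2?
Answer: 4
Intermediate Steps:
Q(L(2, y))² = (-2)² = 4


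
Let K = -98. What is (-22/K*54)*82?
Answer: 48708/49 ≈ 994.04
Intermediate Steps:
(-22/K*54)*82 = (-22/(-98)*54)*82 = (-22*(-1/98)*54)*82 = ((11/49)*54)*82 = (594/49)*82 = 48708/49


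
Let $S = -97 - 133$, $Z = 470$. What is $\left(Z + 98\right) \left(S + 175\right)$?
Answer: $-31240$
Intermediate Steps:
$S = -230$ ($S = -97 - 133 = -230$)
$\left(Z + 98\right) \left(S + 175\right) = \left(470 + 98\right) \left(-230 + 175\right) = 568 \left(-55\right) = -31240$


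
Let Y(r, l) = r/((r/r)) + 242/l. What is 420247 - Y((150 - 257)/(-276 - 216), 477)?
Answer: 32875025615/78228 ≈ 4.2025e+5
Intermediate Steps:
Y(r, l) = r + 242/l (Y(r, l) = r/1 + 242/l = r*1 + 242/l = r + 242/l)
420247 - Y((150 - 257)/(-276 - 216), 477) = 420247 - ((150 - 257)/(-276 - 216) + 242/477) = 420247 - (-107/(-492) + 242*(1/477)) = 420247 - (-107*(-1/492) + 242/477) = 420247 - (107/492 + 242/477) = 420247 - 1*56701/78228 = 420247 - 56701/78228 = 32875025615/78228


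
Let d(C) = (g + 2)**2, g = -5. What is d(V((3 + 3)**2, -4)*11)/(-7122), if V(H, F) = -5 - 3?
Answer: -3/2374 ≈ -0.0012637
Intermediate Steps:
V(H, F) = -8
d(C) = 9 (d(C) = (-5 + 2)**2 = (-3)**2 = 9)
d(V((3 + 3)**2, -4)*11)/(-7122) = 9/(-7122) = 9*(-1/7122) = -3/2374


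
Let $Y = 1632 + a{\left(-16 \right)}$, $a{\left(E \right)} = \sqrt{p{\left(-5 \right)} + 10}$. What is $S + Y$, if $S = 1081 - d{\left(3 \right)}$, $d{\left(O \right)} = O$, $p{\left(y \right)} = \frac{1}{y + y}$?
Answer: $2710 + \frac{3 \sqrt{110}}{10} \approx 2713.1$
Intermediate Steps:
$p{\left(y \right)} = \frac{1}{2 y}$
$S = 1078$ ($S = 1081 - 3 = 1078$)
$a{\left(E \right)} = \frac{3 \sqrt{110}}{10}$ ($a{\left(E \right)} = \sqrt{\frac{1}{2 \left(-5\right)} + 10} = \sqrt{\frac{1}{2} \left(- \frac{1}{5}\right) + 10} = \sqrt{- \frac{1}{10} + 10} = \sqrt{\frac{99}{10}} = \frac{3 \sqrt{110}}{10}$)
$Y = 1632 + \frac{3 \sqrt{110}}{10} \approx 1635.1$
$S + Y = 1078 + \left(1632 + \frac{3 \sqrt{110}}{10}\right) = 2710 + \frac{3 \sqrt{110}}{10}$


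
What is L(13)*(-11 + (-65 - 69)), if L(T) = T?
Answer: -1885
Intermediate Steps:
L(13)*(-11 + (-65 - 69)) = 13*(-11 + (-65 - 69)) = 13*(-11 - 134) = 13*(-145) = -1885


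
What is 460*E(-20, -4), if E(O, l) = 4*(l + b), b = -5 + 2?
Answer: -12880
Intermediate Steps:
b = -3
E(O, l) = -12 + 4*l (E(O, l) = 4*(l - 3) = 4*(-3 + l) = -12 + 4*l)
460*E(-20, -4) = 460*(-12 + 4*(-4)) = 460*(-12 - 16) = 460*(-28) = -12880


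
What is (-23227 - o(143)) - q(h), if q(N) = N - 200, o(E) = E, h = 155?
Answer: -23325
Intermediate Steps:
q(N) = -200 + N
(-23227 - o(143)) - q(h) = (-23227 - 1*143) - (-200 + 155) = (-23227 - 143) - 1*(-45) = -23370 + 45 = -23325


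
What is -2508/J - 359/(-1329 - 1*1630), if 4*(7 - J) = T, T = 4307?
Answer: 2838259/1151051 ≈ 2.4658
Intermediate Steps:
J = -4279/4 (J = 7 - 1/4*4307 = 7 - 4307/4 = -4279/4 ≈ -1069.8)
-2508/J - 359/(-1329 - 1*1630) = -2508/(-4279/4) - 359/(-1329 - 1*1630) = -2508*(-4/4279) - 359/(-1329 - 1630) = 912/389 - 359/(-2959) = 912/389 - 359*(-1/2959) = 912/389 + 359/2959 = 2838259/1151051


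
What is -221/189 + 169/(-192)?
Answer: -24791/12096 ≈ -2.0495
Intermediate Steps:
-221/189 + 169/(-192) = -221*1/189 + 169*(-1/192) = -221/189 - 169/192 = -24791/12096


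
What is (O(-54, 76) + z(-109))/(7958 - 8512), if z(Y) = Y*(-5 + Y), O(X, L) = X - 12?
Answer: -6180/277 ≈ -22.310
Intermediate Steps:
O(X, L) = -12 + X
(O(-54, 76) + z(-109))/(7958 - 8512) = ((-12 - 54) - 109*(-5 - 109))/(7958 - 8512) = (-66 - 109*(-114))/(-554) = (-66 + 12426)*(-1/554) = 12360*(-1/554) = -6180/277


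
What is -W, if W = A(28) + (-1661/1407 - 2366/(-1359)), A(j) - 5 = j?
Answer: -21390464/637371 ≈ -33.560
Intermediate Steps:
A(j) = 5 + j
W = 21390464/637371 (W = (5 + 28) + (-1661/1407 - 2366/(-1359)) = 33 + (-1661*1/1407 - 2366*(-1/1359)) = 33 + (-1661/1407 + 2366/1359) = 33 + 357221/637371 = 21390464/637371 ≈ 33.560)
-W = -1*21390464/637371 = -21390464/637371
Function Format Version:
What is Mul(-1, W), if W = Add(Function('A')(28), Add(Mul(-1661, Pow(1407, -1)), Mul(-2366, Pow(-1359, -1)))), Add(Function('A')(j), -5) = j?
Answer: Rational(-21390464, 637371) ≈ -33.560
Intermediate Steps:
Function('A')(j) = Add(5, j)
W = Rational(21390464, 637371) (W = Add(Add(5, 28), Add(Mul(-1661, Pow(1407, -1)), Mul(-2366, Pow(-1359, -1)))) = Add(33, Add(Mul(-1661, Rational(1, 1407)), Mul(-2366, Rational(-1, 1359)))) = Add(33, Add(Rational(-1661, 1407), Rational(2366, 1359))) = Add(33, Rational(357221, 637371)) = Rational(21390464, 637371) ≈ 33.560)
Mul(-1, W) = Mul(-1, Rational(21390464, 637371)) = Rational(-21390464, 637371)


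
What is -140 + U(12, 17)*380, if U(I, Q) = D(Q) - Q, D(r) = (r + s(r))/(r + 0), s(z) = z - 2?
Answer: -100040/17 ≈ -5884.7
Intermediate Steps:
s(z) = -2 + z
D(r) = (-2 + 2*r)/r (D(r) = (r + (-2 + r))/(r + 0) = (-2 + 2*r)/r)
U(I, Q) = 2 - Q - 2/Q (U(I, Q) = (2 - 2/Q) - Q = 2 - Q - 2/Q)
-140 + U(12, 17)*380 = -140 + (2 - 1*17 - 2/17)*380 = -140 + (2 - 17 - 2*1/17)*380 = -140 + (2 - 17 - 2/17)*380 = -140 - 257/17*380 = -140 - 97660/17 = -100040/17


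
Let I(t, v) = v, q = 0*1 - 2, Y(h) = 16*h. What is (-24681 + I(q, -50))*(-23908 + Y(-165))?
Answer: 656558588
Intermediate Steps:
q = -2 (q = 0 - 2 = -2)
(-24681 + I(q, -50))*(-23908 + Y(-165)) = (-24681 - 50)*(-23908 + 16*(-165)) = -24731*(-23908 - 2640) = -24731*(-26548) = 656558588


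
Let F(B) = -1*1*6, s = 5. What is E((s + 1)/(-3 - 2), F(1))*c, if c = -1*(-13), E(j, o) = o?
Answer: -78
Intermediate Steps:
F(B) = -6 (F(B) = -1*6 = -6)
c = 13
E((s + 1)/(-3 - 2), F(1))*c = -6*13 = -78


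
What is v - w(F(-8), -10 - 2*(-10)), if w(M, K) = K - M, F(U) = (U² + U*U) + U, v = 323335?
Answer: 323445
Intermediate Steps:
F(U) = U + 2*U² (F(U) = (U² + U²) + U = 2*U² + U = U + 2*U²)
v - w(F(-8), -10 - 2*(-10)) = 323335 - ((-10 - 2*(-10)) - (-8)*(1 + 2*(-8))) = 323335 - ((-10 + 20) - (-8)*(1 - 16)) = 323335 - (10 - (-8)*(-15)) = 323335 - (10 - 1*120) = 323335 - (10 - 120) = 323335 - 1*(-110) = 323335 + 110 = 323445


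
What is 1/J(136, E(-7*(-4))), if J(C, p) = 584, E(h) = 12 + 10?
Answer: 1/584 ≈ 0.0017123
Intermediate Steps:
E(h) = 22
1/J(136, E(-7*(-4))) = 1/584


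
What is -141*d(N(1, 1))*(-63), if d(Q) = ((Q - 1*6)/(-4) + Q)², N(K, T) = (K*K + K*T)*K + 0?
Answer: 79947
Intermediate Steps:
N(K, T) = K*(K² + K*T) (N(K, T) = (K² + K*T)*K + 0 = K*(K² + K*T) + 0 = K*(K² + K*T))
d(Q) = (3/2 + 3*Q/4)² (d(Q) = ((Q - 6)*(-¼) + Q)² = ((-6 + Q)*(-¼) + Q)² = ((3/2 - Q/4) + Q)² = (3/2 + 3*Q/4)²)
-141*d(N(1, 1))*(-63) = -1269*(2 + 1²*(1 + 1))²/16*(-63) = -1269*(2 + 1*2)²/16*(-63) = -1269*(2 + 2)²/16*(-63) = -1269*4²/16*(-63) = -1269*16/16*(-63) = -141*9*(-63) = -1269*(-63) = 79947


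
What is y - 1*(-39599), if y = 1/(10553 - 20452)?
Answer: 391990500/9899 ≈ 39599.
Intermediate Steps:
y = -1/9899 (y = 1/(-9899) = -1/9899 ≈ -0.00010102)
y - 1*(-39599) = -1/9899 - 1*(-39599) = -1/9899 + 39599 = 391990500/9899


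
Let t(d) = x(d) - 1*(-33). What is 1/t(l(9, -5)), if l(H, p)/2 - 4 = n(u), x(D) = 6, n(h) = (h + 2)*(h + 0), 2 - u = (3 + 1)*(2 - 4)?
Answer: 1/39 ≈ 0.025641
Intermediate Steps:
u = 10 (u = 2 - (3 + 1)*(2 - 4) = 2 - 4*(-2) = 2 - 1*(-8) = 2 + 8 = 10)
n(h) = h*(2 + h) (n(h) = (2 + h)*h = h*(2 + h))
l(H, p) = 248 (l(H, p) = 8 + 2*(10*(2 + 10)) = 8 + 2*(10*12) = 8 + 2*120 = 8 + 240 = 248)
t(d) = 39 (t(d) = 6 - 1*(-33) = 6 + 33 = 39)
1/t(l(9, -5)) = 1/39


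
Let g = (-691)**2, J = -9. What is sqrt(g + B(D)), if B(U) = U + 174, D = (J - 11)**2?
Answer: sqrt(478055) ≈ 691.42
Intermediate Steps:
D = 400 (D = (-9 - 11)**2 = (-20)**2 = 400)
B(U) = 174 + U
g = 477481
sqrt(g + B(D)) = sqrt(477481 + (174 + 400)) = sqrt(477481 + 574) = sqrt(478055)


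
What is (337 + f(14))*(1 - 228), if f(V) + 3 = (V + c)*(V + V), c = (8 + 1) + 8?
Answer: -272854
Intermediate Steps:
c = 17 (c = 9 + 8 = 17)
f(V) = -3 + 2*V*(17 + V) (f(V) = -3 + (V + 17)*(V + V) = -3 + (17 + V)*(2*V) = -3 + 2*V*(17 + V))
(337 + f(14))*(1 - 228) = (337 + (-3 + 2*14² + 34*14))*(1 - 228) = (337 + (-3 + 2*196 + 476))*(-227) = (337 + (-3 + 392 + 476))*(-227) = (337 + 865)*(-227) = 1202*(-227) = -272854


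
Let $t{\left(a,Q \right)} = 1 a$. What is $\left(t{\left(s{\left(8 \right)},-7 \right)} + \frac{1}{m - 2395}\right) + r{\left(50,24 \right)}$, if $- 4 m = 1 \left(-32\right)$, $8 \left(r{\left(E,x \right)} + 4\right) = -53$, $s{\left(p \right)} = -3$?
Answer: $- \frac{260191}{19096} \approx -13.625$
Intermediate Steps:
$r{\left(E,x \right)} = - \frac{85}{8}$ ($r{\left(E,x \right)} = -4 + \frac{1}{8} \left(-53\right) = -4 - \frac{53}{8} = - \frac{85}{8}$)
$t{\left(a,Q \right)} = a$
$m = 8$ ($m = - \frac{1 \left(-32\right)}{4} = \left(- \frac{1}{4}\right) \left(-32\right) = 8$)
$\left(t{\left(s{\left(8 \right)},-7 \right)} + \frac{1}{m - 2395}\right) + r{\left(50,24 \right)} = \left(-3 + \frac{1}{8 - 2395}\right) - \frac{85}{8} = \left(-3 + \frac{1}{-2387}\right) - \frac{85}{8} = \left(-3 - \frac{1}{2387}\right) - \frac{85}{8} = - \frac{7162}{2387} - \frac{85}{8} = - \frac{260191}{19096}$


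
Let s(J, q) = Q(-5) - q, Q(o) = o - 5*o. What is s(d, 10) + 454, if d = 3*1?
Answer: 464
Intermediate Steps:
Q(o) = -4*o
d = 3
s(J, q) = 20 - q (s(J, q) = -4*(-5) - q = 20 - q)
s(d, 10) + 454 = (20 - 1*10) + 454 = (20 - 10) + 454 = 10 + 454 = 464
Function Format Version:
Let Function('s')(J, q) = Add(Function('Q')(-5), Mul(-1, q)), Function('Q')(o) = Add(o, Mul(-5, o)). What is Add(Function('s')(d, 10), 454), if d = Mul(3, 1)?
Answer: 464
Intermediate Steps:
Function('Q')(o) = Mul(-4, o)
d = 3
Function('s')(J, q) = Add(20, Mul(-1, q)) (Function('s')(J, q) = Add(Mul(-4, -5), Mul(-1, q)) = Add(20, Mul(-1, q)))
Add(Function('s')(d, 10), 454) = Add(Add(20, Mul(-1, 10)), 454) = Add(Add(20, -10), 454) = Add(10, 454) = 464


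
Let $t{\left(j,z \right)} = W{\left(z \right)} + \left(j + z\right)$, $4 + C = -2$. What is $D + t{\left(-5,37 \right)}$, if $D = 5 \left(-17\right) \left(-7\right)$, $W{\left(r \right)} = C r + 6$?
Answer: $411$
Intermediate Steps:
$C = -6$ ($C = -4 - 2 = -6$)
$W{\left(r \right)} = 6 - 6 r$ ($W{\left(r \right)} = - 6 r + 6 = 6 - 6 r$)
$D = 595$ ($D = \left(-85\right) \left(-7\right) = 595$)
$t{\left(j,z \right)} = 6 + j - 5 z$ ($t{\left(j,z \right)} = \left(6 - 6 z\right) + \left(j + z\right) = 6 + j - 5 z$)
$D + t{\left(-5,37 \right)} = 595 - 184 = 411$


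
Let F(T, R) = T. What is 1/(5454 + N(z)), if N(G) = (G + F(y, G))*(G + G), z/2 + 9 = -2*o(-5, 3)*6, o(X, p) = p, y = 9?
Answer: 1/20034 ≈ 4.9915e-5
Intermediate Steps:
z = -90 (z = -18 + 2*(-2*3*6) = -18 + 2*(-6*6) = -18 + 2*(-36) = -18 - 72 = -90)
N(G) = 2*G*(9 + G) (N(G) = (G + 9)*(G + G) = (9 + G)*(2*G) = 2*G*(9 + G))
1/(5454 + N(z)) = 1/(5454 + 2*(-90)*(9 - 90)) = 1/(5454 + 2*(-90)*(-81)) = 1/(5454 + 14580) = 1/20034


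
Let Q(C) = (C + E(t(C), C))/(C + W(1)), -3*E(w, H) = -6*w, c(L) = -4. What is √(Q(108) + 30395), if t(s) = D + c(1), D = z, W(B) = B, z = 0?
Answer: √361133895/109 ≈ 174.34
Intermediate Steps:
D = 0
t(s) = -4 (t(s) = 0 - 4 = -4)
E(w, H) = 2*w (E(w, H) = -(-2)*w = 2*w)
Q(C) = (-8 + C)/(1 + C) (Q(C) = (C + 2*(-4))/(C + 1) = (C - 8)/(1 + C) = (-8 + C)/(1 + C))
√(Q(108) + 30395) = √((-8 + 108)/(1 + 108) + 30395) = √(100/109 + 30395) = √(3313155/109) = √361133895/109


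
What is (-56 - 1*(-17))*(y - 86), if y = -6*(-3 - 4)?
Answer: 1716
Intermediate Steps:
y = 42 (y = -6*(-7) = 42)
(-56 - 1*(-17))*(y - 86) = (-56 - 1*(-17))*(42 - 86) = (-56 + 17)*(-44) = -39*(-44) = 1716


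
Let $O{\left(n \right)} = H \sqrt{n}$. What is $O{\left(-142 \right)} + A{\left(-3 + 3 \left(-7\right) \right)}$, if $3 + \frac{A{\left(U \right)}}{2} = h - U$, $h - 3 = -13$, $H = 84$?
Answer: $22 + 84 i \sqrt{142} \approx 22.0 + 1001.0 i$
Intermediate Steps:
$h = -10$ ($h = 3 - 13 = -10$)
$O{\left(n \right)} = 84 \sqrt{n}$
$A{\left(U \right)} = -26 - 2 U$ ($A{\left(U \right)} = -6 + 2 \left(-10 - U\right) = -6 - \left(20 + 2 U\right) = -26 - 2 U$)
$O{\left(-142 \right)} + A{\left(-3 + 3 \left(-7\right) \right)} = 84 \sqrt{-142} - \left(26 + 2 \left(-3 + 3 \left(-7\right)\right)\right) = 84 i \sqrt{142} - \left(26 + 2 \left(-3 - 21\right)\right) = 84 i \sqrt{142} - -22 = 84 i \sqrt{142} + \left(-26 + 48\right) = 84 i \sqrt{142} + 22 = 22 + 84 i \sqrt{142}$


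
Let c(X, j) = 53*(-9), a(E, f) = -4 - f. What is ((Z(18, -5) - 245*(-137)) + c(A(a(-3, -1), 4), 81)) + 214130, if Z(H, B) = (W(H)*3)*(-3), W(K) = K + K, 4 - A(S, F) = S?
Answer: 246894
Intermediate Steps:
A(S, F) = 4 - S
W(K) = 2*K
Z(H, B) = -18*H (Z(H, B) = ((2*H)*3)*(-3) = (6*H)*(-3) = -18*H)
c(X, j) = -477
((Z(18, -5) - 245*(-137)) + c(A(a(-3, -1), 4), 81)) + 214130 = ((-18*18 - 245*(-137)) - 477) + 214130 = ((-324 + 33565) - 477) + 214130 = (33241 - 477) + 214130 = 32764 + 214130 = 246894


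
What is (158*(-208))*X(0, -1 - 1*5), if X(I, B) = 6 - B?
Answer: -394368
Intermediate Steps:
(158*(-208))*X(0, -1 - 1*5) = (158*(-208))*(6 - (-1 - 1*5)) = -32864*(6 - (-1 - 5)) = -32864*(6 - 1*(-6)) = -32864*(6 + 6) = -32864*12 = -394368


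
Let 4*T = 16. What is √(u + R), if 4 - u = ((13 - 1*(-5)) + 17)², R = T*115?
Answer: I*√761 ≈ 27.586*I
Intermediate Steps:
T = 4 (T = (¼)*16 = 4)
R = 460 (R = 4*115 = 460)
u = -1221 (u = 4 - ((13 - 1*(-5)) + 17)² = 4 - ((13 + 5) + 17)² = 4 - (18 + 17)² = 4 - 1*35² = 4 - 1*1225 = 4 - 1225 = -1221)
√(u + R) = √(-1221 + 460) = √(-761) = I*√761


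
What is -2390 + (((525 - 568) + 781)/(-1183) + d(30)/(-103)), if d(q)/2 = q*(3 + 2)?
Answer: -291650024/121849 ≈ -2393.5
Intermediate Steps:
d(q) = 10*q (d(q) = 2*(q*(3 + 2)) = 2*(q*5) = 2*(5*q) = 10*q)
-2390 + (((525 - 568) + 781)/(-1183) + d(30)/(-103)) = -2390 + (((525 - 568) + 781)/(-1183) + (10*30)/(-103)) = -2390 + ((-43 + 781)*(-1/1183) + 300*(-1/103)) = -2390 + (738*(-1/1183) - 300/103) = -2390 + (-738/1183 - 300/103) = -2390 - 430914/121849 = -291650024/121849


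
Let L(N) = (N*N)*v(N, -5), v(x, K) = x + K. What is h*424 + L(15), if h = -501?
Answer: -210174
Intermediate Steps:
v(x, K) = K + x
L(N) = N²*(-5 + N) (L(N) = (N*N)*(-5 + N) = N²*(-5 + N))
h*424 + L(15) = -501*424 + 15²*(-5 + 15) = -212424 + 225*10 = -212424 + 2250 = -210174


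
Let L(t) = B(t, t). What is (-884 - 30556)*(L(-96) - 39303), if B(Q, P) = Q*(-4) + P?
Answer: 1226631600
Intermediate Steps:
B(Q, P) = P - 4*Q (B(Q, P) = -4*Q + P = P - 4*Q)
L(t) = -3*t (L(t) = t - 4*t = -3*t)
(-884 - 30556)*(L(-96) - 39303) = (-884 - 30556)*(-3*(-96) - 39303) = -31440*(288 - 39303) = -31440*(-39015) = 1226631600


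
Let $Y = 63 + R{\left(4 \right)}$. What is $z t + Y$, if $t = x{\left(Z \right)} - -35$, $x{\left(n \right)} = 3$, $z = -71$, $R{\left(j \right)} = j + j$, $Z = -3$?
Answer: $-2627$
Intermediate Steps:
$R{\left(j \right)} = 2 j$
$Y = 71$ ($Y = 63 + 2 \cdot 4 = 63 + 8 = 71$)
$t = 38$ ($t = 3 - -35 = 3 + 35 = 38$)
$z t + Y = \left(-71\right) 38 + 71 = -2698 + 71 = -2627$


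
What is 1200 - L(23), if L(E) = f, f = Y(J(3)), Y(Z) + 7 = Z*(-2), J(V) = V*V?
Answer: 1225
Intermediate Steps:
J(V) = V²
Y(Z) = -7 - 2*Z (Y(Z) = -7 + Z*(-2) = -7 - 2*Z)
f = -25 (f = -7 - 2*3² = -7 - 2*9 = -7 - 18 = -25)
L(E) = -25
1200 - L(23) = 1200 - 1*(-25) = 1200 + 25 = 1225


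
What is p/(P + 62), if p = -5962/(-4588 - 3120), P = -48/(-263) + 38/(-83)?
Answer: 65072249/5192833352 ≈ 0.012531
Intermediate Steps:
P = -6010/21829 (P = -48*(-1/263) + 38*(-1/83) = 48/263 - 38/83 = -6010/21829 ≈ -0.27532)
p = 2981/3854 (p = -5962/(-7708) = -5962*(-1/7708) = 2981/3854 ≈ 0.77348)
p/(P + 62) = (2981/3854)/(-6010/21829 + 62) = (2981/3854)/(1347388/21829) = (21829/1347388)*(2981/3854) = 65072249/5192833352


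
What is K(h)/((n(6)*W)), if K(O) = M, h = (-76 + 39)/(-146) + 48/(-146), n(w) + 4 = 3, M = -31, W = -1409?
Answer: -31/1409 ≈ -0.022001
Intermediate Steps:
n(w) = -1 (n(w) = -4 + 3 = -1)
h = -11/146 (h = -37*(-1/146) + 48*(-1/146) = 37/146 - 24/73 = -11/146 ≈ -0.075342)
K(O) = -31
K(h)/((n(6)*W)) = -31/((-1*(-1409))) = -31/1409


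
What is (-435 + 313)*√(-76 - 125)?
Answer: -122*I*√201 ≈ -1729.6*I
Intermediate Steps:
(-435 + 313)*√(-76 - 125) = -122*I*√201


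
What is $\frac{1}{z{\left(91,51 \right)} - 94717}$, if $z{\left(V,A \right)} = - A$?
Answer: $- \frac{1}{94768} \approx -1.0552 \cdot 10^{-5}$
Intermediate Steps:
$\frac{1}{z{\left(91,51 \right)} - 94717} = \frac{1}{\left(-1\right) 51 - 94717} = \frac{1}{-51 - 94717} = \frac{1}{-94768} = - \frac{1}{94768}$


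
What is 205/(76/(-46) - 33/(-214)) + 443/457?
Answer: -457851331/3369461 ≈ -135.88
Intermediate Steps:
205/(76/(-46) - 33/(-214)) + 443/457 = 205/(76*(-1/46) - 33*(-1/214)) + 443*(1/457) = 205/(-38/23 + 33/214) + 443/457 = 205/(-7373/4922) + 443/457 = 205*(-4922/7373) + 443/457 = -1009010/7373 + 443/457 = -457851331/3369461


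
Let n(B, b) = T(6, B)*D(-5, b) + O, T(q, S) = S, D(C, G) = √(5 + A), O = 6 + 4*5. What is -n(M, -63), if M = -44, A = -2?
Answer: -26 + 44*√3 ≈ 50.210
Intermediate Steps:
O = 26 (O = 6 + 20 = 26)
D(C, G) = √3 (D(C, G) = √(5 - 2) = √3)
n(B, b) = 26 + B*√3 (n(B, b) = B*√3 + 26 = 26 + B*√3)
-n(M, -63) = -(26 - 44*√3) = -26 + 44*√3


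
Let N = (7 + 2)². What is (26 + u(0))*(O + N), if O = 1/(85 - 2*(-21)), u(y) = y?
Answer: 267488/127 ≈ 2106.2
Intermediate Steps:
O = 1/127 (O = 1/(85 + 42) = 1/127 ≈ 0.0078740)
N = 81 (N = 9² = 81)
(26 + u(0))*(O + N) = (26 + 0)*(1/127 + 81) = 26*(10288/127) = 267488/127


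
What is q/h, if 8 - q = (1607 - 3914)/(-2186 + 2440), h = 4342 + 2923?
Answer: 4339/1845310 ≈ 0.0023514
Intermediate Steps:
h = 7265
q = 4339/254 (q = 8 - (1607 - 3914)/(-2186 + 2440) = 8 - (-2307)/254 = 8 - 1*(-2307/254) = 8 + 2307/254 = 4339/254 ≈ 17.083)
q/h = (4339/254)/7265 = (4339/254)*(1/7265) = 4339/1845310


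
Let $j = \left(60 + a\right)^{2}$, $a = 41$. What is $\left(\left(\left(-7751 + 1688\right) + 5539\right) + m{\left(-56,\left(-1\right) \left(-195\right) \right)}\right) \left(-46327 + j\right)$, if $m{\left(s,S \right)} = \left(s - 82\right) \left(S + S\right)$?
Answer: $1963231344$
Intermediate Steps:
$m{\left(s,S \right)} = 2 S \left(-82 + s\right)$ ($m{\left(s,S \right)} = \left(-82 + s\right) 2 S = 2 S \left(-82 + s\right)$)
$j = 10201$ ($j = \left(60 + 41\right)^{2} = 101^{2} = 10201$)
$\left(\left(\left(-7751 + 1688\right) + 5539\right) + m{\left(-56,\left(-1\right) \left(-195\right) \right)}\right) \left(-46327 + j\right) = \left(\left(\left(-7751 + 1688\right) + 5539\right) + 2 \left(\left(-1\right) \left(-195\right)\right) \left(-82 - 56\right)\right) \left(-46327 + 10201\right) = \left(\left(-6063 + 5539\right) + 2 \cdot 195 \left(-138\right)\right) \left(-36126\right) = \left(-524 - 53820\right) \left(-36126\right) = \left(-54344\right) \left(-36126\right) = 1963231344$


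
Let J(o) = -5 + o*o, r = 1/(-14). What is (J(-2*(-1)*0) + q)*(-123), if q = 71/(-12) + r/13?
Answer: 489007/364 ≈ 1343.4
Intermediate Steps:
r = -1/14 ≈ -0.071429
q = -6467/1092 (q = 71/(-12) - 1/14/13 = 71*(-1/12) - 1/14*1/13 = -71/12 - 1/182 = -6467/1092 ≈ -5.9222)
J(o) = -5 + o**2
(J(-2*(-1)*0) + q)*(-123) = ((-5 + (-2*(-1)*0)**2) - 6467/1092)*(-123) = ((-5 + (2*0)**2) - 6467/1092)*(-123) = ((-5 + 0**2) - 6467/1092)*(-123) = ((-5 + 0) - 6467/1092)*(-123) = (-5 - 6467/1092)*(-123) = -11927/1092*(-123) = 489007/364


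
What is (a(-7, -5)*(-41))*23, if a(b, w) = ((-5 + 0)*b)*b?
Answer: 231035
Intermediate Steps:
a(b, w) = -5*b² (a(b, w) = (-5*b)*b = -5*b²)
(a(-7, -5)*(-41))*23 = (-5*(-7)²*(-41))*23 = (-5*49*(-41))*23 = -245*(-41)*23 = 10045*23 = 231035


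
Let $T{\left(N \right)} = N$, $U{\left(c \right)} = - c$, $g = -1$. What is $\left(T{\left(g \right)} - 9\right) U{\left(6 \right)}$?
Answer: $60$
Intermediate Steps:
$\left(T{\left(g \right)} - 9\right) U{\left(6 \right)} = \left(-1 - 9\right) \left(\left(-1\right) 6\right) = \left(-10\right) \left(-6\right) = 60$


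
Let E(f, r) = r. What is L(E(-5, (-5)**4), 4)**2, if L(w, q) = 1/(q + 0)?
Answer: 1/16 ≈ 0.062500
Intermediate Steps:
L(w, q) = 1/q
L(E(-5, (-5)**4), 4)**2 = (1/4)**2 = 1/16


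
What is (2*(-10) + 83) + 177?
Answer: 240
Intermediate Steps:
(2*(-10) + 83) + 177 = (-20 + 83) + 177 = 63 + 177 = 240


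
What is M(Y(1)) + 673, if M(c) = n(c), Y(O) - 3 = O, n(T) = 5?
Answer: 678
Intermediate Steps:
Y(O) = 3 + O
M(c) = 5
M(Y(1)) + 673 = 5 + 673 = 678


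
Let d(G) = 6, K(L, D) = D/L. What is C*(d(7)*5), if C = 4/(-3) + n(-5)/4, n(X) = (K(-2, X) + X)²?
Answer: 55/8 ≈ 6.8750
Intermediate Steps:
n(X) = X²/4 (n(X) = (X/(-2) + X)² = (X*(-½) + X)² = (-X/2 + X)² = (X/2)² = X²/4)
C = 11/48 (C = 4/(-3) + ((¼)*(-5)²)/4 = 4*(-⅓) + ((¼)*25)*(¼) = -4/3 + (25/4)*(¼) = -4/3 + 25/16 = 11/48 ≈ 0.22917)
C*(d(7)*5) = 11*(6*5)/48 = (11/48)*30 = 55/8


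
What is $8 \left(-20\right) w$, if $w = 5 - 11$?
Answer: $960$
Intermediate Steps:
$w = -6$ ($w = 5 - 11 = -6$)
$8 \left(-20\right) w = 8 \left(-20\right) \left(-6\right) = \left(-160\right) \left(-6\right) = 960$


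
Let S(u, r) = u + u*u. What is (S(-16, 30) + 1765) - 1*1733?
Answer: 272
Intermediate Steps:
S(u, r) = u + u²
(S(-16, 30) + 1765) - 1*1733 = (-16*(1 - 16) + 1765) - 1*1733 = (-16*(-15) + 1765) - 1733 = (240 + 1765) - 1733 = 2005 - 1733 = 272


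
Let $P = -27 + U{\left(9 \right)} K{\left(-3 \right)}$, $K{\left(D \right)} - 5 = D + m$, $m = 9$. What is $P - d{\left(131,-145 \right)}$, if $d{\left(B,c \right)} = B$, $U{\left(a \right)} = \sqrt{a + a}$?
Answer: $-158 + 33 \sqrt{2} \approx -111.33$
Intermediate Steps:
$K{\left(D \right)} = 14 + D$ ($K{\left(D \right)} = 5 + \left(D + 9\right) = 5 + \left(9 + D\right) = 14 + D$)
$U{\left(a \right)} = \sqrt{2} \sqrt{a}$ ($U{\left(a \right)} = \sqrt{2 a} = \sqrt{2} \sqrt{a}$)
$P = -27 + 33 \sqrt{2}$ ($P = -27 + \sqrt{2} \sqrt{9} \left(14 - 3\right) = -27 + \sqrt{2} \cdot 3 \cdot 11 = -27 + 3 \sqrt{2} \cdot 11 = -27 + 33 \sqrt{2} \approx 19.669$)
$P - d{\left(131,-145 \right)} = \left(-27 + 33 \sqrt{2}\right) - 131 = -158 + 33 \sqrt{2}$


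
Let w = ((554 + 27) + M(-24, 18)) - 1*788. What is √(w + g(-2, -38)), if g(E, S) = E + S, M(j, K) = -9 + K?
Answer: I*√238 ≈ 15.427*I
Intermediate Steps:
w = -198 (w = ((554 + 27) + (-9 + 18)) - 1*788 = (581 + 9) - 788 = 590 - 788 = -198)
√(w + g(-2, -38)) = √(-198 + (-2 - 38)) = √(-198 - 40) = √(-238) = I*√238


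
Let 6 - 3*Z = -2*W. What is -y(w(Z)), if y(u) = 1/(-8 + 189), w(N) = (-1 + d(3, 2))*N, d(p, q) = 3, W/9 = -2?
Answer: -1/181 ≈ -0.0055249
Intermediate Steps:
W = -18 (W = 9*(-2) = -18)
Z = -10 (Z = 2 - (-2)*(-18)/3 = 2 - ⅓*36 = 2 - 12 = -10)
w(N) = 2*N (w(N) = (-1 + 3)*N = 2*N)
y(u) = 1/181
-y(w(Z)) = -1*1/181 = -1/181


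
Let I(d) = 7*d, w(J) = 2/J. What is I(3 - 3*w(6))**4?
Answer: 38416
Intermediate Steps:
I(3 - 3*w(6))**4 = (7*(3 - 6/6))**4 = (7*(3 - 3*1/3))**4 = (7*(3 - 1))**4 = (7*2)**4 = 14**4 = 38416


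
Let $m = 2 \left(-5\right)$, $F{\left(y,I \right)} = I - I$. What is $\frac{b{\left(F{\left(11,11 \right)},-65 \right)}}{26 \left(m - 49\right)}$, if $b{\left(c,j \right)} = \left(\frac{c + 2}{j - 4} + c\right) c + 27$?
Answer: $- \frac{27}{1534} \approx -0.017601$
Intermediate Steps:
$F{\left(y,I \right)} = 0$
$m = -10$
$b{\left(c,j \right)} = 27 + c \left(c + \frac{2 + c}{-4 + j}\right)$ ($b{\left(c,j \right)} = \left(\frac{2 + c}{-4 + j} + c\right) c + 27 = \left(c + \frac{2 + c}{-4 + j}\right) c + 27 = c \left(c + \frac{2 + c}{-4 + j}\right) + 27 = 27 + c \left(c + \frac{2 + c}{-4 + j}\right)$)
$\frac{b{\left(F{\left(11,11 \right)},-65 \right)}}{26 \left(m - 49\right)} = \frac{\frac{1}{-4 - 65} \left(-108 - 3 \cdot 0^{2} + 2 \cdot 0 + 27 \left(-65\right) - 65 \cdot 0^{2}\right)}{26 \left(-10 - 49\right)} = \frac{\frac{1}{-69} \left(-108 - 0 + 0 - 1755 - 0\right)}{26 \left(-59\right)} = \frac{\left(- \frac{1}{69}\right) \left(-108 + 0 + 0 - 1755 + 0\right)}{-1534} = \left(- \frac{1}{69}\right) \left(-1863\right) \left(- \frac{1}{1534}\right) = 27 \left(- \frac{1}{1534}\right) = - \frac{27}{1534}$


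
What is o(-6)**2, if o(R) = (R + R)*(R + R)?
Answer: 20736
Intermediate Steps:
o(R) = 4*R**2 (o(R) = (2*R)*(2*R) = 4*R**2)
o(-6)**2 = (4*(-6)**2)**2 = (4*36)**2 = 144**2 = 20736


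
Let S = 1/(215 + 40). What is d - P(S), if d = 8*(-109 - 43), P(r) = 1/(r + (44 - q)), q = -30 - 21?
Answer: -29459071/24226 ≈ -1216.0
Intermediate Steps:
q = -51
S = 1/255 ≈ 0.0039216
P(r) = 1/(95 + r) (P(r) = 1/(r + (44 - 1*(-51))) = 1/(r + (44 + 51)) = 1/(r + 95) = 1/(95 + r))
d = -1216 (d = 8*(-152) = -1216)
d - P(S) = -1216 - 1/(95 + 1/255) = -1216 - 1/24226/255 = -1216 - 1*255/24226 = -1216 - 255/24226 = -29459071/24226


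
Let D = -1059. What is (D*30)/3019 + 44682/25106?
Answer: -331361331/37897507 ≈ -8.7436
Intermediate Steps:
(D*30)/3019 + 44682/25106 = -1059*30/3019 + 44682/25106 = -31770*1/3019 + 44682*(1/25106) = -31770/3019 + 22341/12553 = -331361331/37897507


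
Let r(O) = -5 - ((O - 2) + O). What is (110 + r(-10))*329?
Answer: 41783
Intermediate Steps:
r(O) = -3 - 2*O (r(O) = -5 - ((-2 + O) + O) = -5 - (-2 + 2*O) = -5 + (2 - 2*O) = -3 - 2*O)
(110 + r(-10))*329 = (110 + (-3 - 2*(-10)))*329 = (110 + (-3 + 20))*329 = (110 + 17)*329 = 127*329 = 41783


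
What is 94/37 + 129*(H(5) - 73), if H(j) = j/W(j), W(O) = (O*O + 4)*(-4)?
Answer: -40430725/4292 ≈ -9420.0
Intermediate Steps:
W(O) = -16 - 4*O**2 (W(O) = (O**2 + 4)*(-4) = (4 + O**2)*(-4) = -16 - 4*O**2)
H(j) = j/(-16 - 4*j**2)
94/37 + 129*(H(5) - 73) = 94/37 + 129*(-1*5/(16 + 4*5**2) - 73) = 94*(1/37) + 129*(-1*5/(16 + 4*25) - 73) = 94/37 + 129*(-1*5/(16 + 100) - 73) = 94/37 + 129*(-1*5/116 - 73) = 94/37 + 129*(-1*5*1/116 - 73) = 94/37 + 129*(-5/116 - 73) = 94/37 + 129*(-8473/116) = 94/37 - 1093017/116 = -40430725/4292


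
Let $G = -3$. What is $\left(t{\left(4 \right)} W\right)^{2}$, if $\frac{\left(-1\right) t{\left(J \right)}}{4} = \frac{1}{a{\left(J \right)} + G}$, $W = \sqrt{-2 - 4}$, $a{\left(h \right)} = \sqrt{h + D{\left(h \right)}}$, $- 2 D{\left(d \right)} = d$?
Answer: $- \frac{1056}{49} - \frac{576 \sqrt{2}}{49} \approx -38.175$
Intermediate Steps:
$D{\left(d \right)} = - \frac{d}{2}$
$a{\left(h \right)} = \frac{\sqrt{2} \sqrt{h}}{2}$ ($a{\left(h \right)} = \sqrt{h - \frac{h}{2}} = \sqrt{\frac{h}{2}} = \frac{\sqrt{2} \sqrt{h}}{2}$)
$W = i \sqrt{6}$ ($W = \sqrt{-6} = i \sqrt{6} \approx 2.4495 i$)
$t{\left(J \right)} = - \frac{4}{-3 + \frac{\sqrt{2} \sqrt{J}}{2}}$ ($t{\left(J \right)} = - \frac{4}{\frac{\sqrt{2} \sqrt{J}}{2} - 3} = - \frac{4}{-3 + \frac{\sqrt{2} \sqrt{J}}{2}}$)
$\left(t{\left(4 \right)} W\right)^{2} = \left(- \frac{8}{-6 + \sqrt{2} \sqrt{4}} i \sqrt{6}\right)^{2} = \left(- \frac{8}{-6 + \sqrt{2} \cdot 2} i \sqrt{6}\right)^{2} = \left(- \frac{8}{-6 + 2 \sqrt{2}} i \sqrt{6}\right)^{2} = \left(- \frac{8 i \sqrt{6}}{-6 + 2 \sqrt{2}}\right)^{2} = - \frac{384}{\left(-6 + 2 \sqrt{2}\right)^{2}}$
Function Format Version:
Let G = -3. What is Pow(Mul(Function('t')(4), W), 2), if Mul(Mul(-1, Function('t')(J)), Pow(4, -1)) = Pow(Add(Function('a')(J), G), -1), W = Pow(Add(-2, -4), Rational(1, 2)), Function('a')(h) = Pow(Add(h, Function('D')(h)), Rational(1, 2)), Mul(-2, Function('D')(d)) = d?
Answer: Add(Rational(-1056, 49), Mul(Rational(-576, 49), Pow(2, Rational(1, 2)))) ≈ -38.175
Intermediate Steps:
Function('D')(d) = Mul(Rational(-1, 2), d)
Function('a')(h) = Mul(Rational(1, 2), Pow(2, Rational(1, 2)), Pow(h, Rational(1, 2))) (Function('a')(h) = Pow(Add(h, Mul(Rational(-1, 2), h)), Rational(1, 2)) = Pow(Mul(Rational(1, 2), h), Rational(1, 2)) = Mul(Rational(1, 2), Pow(2, Rational(1, 2)), Pow(h, Rational(1, 2))))
W = Mul(I, Pow(6, Rational(1, 2))) (W = Pow(-6, Rational(1, 2)) = Mul(I, Pow(6, Rational(1, 2))) ≈ Mul(2.4495, I))
Function('t')(J) = Mul(-4, Pow(Add(-3, Mul(Rational(1, 2), Pow(2, Rational(1, 2)), Pow(J, Rational(1, 2)))), -1)) (Function('t')(J) = Mul(-4, Pow(Add(Mul(Rational(1, 2), Pow(2, Rational(1, 2)), Pow(J, Rational(1, 2))), -3), -1)) = Mul(-4, Pow(Add(-3, Mul(Rational(1, 2), Pow(2, Rational(1, 2)), Pow(J, Rational(1, 2)))), -1)))
Pow(Mul(Function('t')(4), W), 2) = Pow(Mul(Mul(-8, Pow(Add(-6, Mul(Pow(2, Rational(1, 2)), Pow(4, Rational(1, 2)))), -1)), Mul(I, Pow(6, Rational(1, 2)))), 2) = Pow(Mul(Mul(-8, Pow(Add(-6, Mul(Pow(2, Rational(1, 2)), 2)), -1)), Mul(I, Pow(6, Rational(1, 2)))), 2) = Pow(Mul(Mul(-8, Pow(Add(-6, Mul(2, Pow(2, Rational(1, 2)))), -1)), Mul(I, Pow(6, Rational(1, 2)))), 2) = Pow(Mul(-8, I, Pow(6, Rational(1, 2)), Pow(Add(-6, Mul(2, Pow(2, Rational(1, 2)))), -1)), 2) = Mul(-384, Pow(Add(-6, Mul(2, Pow(2, Rational(1, 2)))), -2))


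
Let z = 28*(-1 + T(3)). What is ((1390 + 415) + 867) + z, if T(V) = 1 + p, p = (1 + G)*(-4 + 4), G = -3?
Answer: 2672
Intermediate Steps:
p = 0 (p = (1 - 3)*(-4 + 4) = -2*0 = 0)
T(V) = 1 (T(V) = 1 + 0 = 1)
z = 0 (z = 28*(-1 + 1) = 28*0 = 0)
((1390 + 415) + 867) + z = ((1390 + 415) + 867) + 0 = (1805 + 867) + 0 = 2672 + 0 = 2672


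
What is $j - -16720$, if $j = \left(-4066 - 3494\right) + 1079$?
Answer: $10239$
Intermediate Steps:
$j = -6481$ ($j = -7560 + 1079 = -6481$)
$j - -16720 = -6481 - -16720 = -6481 + 16720 = 10239$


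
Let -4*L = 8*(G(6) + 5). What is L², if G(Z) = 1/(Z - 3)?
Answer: 1024/9 ≈ 113.78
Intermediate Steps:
G(Z) = 1/(-3 + Z)
L = -32/3 (L = -2*(1/(-3 + 6) + 5) = -2*(1/3 + 5) = -2*(⅓ + 5) = -2*16/3 = -¼*128/3 = -32/3 ≈ -10.667)
L² = (-32/3)² = 1024/9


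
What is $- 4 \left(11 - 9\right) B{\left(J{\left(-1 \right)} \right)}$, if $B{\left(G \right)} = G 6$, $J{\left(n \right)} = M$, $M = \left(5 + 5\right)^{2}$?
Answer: $-4800$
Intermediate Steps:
$M = 100$ ($M = 10^{2} = 100$)
$J{\left(n \right)} = 100$
$B{\left(G \right)} = 6 G$
$- 4 \left(11 - 9\right) B{\left(J{\left(-1 \right)} \right)} = - 4 \left(11 - 9\right) 6 \cdot 100 = \left(-4\right) 2 \cdot 600 = \left(-8\right) 600 = -4800$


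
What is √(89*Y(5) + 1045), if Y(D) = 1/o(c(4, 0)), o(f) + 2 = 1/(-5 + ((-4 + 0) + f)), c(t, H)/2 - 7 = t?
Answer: 2*√6242/5 ≈ 31.603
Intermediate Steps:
c(t, H) = 14 + 2*t
o(f) = -2 + 1/(-9 + f) (o(f) = -2 + 1/(-5 + ((-4 + 0) + f)) = -2 + 1/(-5 + (-4 + f)) = -2 + 1/(-9 + f))
Y(D) = -13/25 (Y(D) = 1/((19 - 2*(14 + 2*4))/(-9 + (14 + 2*4))) = 1/((19 - 2*(14 + 8))/(-9 + (14 + 8))) = 1/((19 - 2*22)/(-9 + 22)) = 1/((19 - 44)/13) = 1/((1/13)*(-25)) = 1/(-25/13) = -13/25)
√(89*Y(5) + 1045) = √(89*(-13/25) + 1045) = √(-1157/25 + 1045) = √(24968/25) = 2*√6242/5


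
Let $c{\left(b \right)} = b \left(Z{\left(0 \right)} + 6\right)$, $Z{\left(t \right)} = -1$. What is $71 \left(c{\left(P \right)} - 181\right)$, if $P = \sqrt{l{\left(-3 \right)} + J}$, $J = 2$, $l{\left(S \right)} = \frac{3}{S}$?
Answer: $-12496$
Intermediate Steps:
$P = 1$ ($P = \sqrt{\frac{3}{-3} + 2} = \sqrt{3 \left(- \frac{1}{3}\right) + 2} = \sqrt{-1 + 2} = \sqrt{1} = 1$)
$c{\left(b \right)} = 5 b$ ($c{\left(b \right)} = b \left(-1 + 6\right) = b 5 = 5 b$)
$71 \left(c{\left(P \right)} - 181\right) = 71 \left(5 \cdot 1 - 181\right) = 71 \left(5 - 181\right) = 71 \left(-176\right) = -12496$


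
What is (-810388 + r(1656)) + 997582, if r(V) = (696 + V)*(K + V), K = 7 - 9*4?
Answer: 4013898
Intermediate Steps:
K = -29 (K = 7 - 36 = -29)
r(V) = (-29 + V)*(696 + V) (r(V) = (696 + V)*(-29 + V) = (-29 + V)*(696 + V))
(-810388 + r(1656)) + 997582 = (-810388 + (-20184 + 1656² + 667*1656)) + 997582 = (-810388 + (-20184 + 2742336 + 1104552)) + 997582 = (-810388 + 3826704) + 997582 = 3016316 + 997582 = 4013898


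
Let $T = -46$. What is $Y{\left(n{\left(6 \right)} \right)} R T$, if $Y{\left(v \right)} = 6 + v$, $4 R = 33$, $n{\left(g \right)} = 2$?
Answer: $-3036$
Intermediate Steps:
$R = \frac{33}{4}$ ($R = \frac{1}{4} \cdot 33 = \frac{33}{4} \approx 8.25$)
$Y{\left(n{\left(6 \right)} \right)} R T = \left(6 + 2\right) \frac{33}{4} \left(-46\right) = 8 \cdot \frac{33}{4} \left(-46\right) = 66 \left(-46\right) = -3036$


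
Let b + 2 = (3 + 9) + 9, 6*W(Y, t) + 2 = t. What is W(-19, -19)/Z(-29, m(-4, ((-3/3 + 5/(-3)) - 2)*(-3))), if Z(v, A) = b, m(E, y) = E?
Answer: -7/38 ≈ -0.18421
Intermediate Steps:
W(Y, t) = -1/3 + t/6
b = 19 (b = -2 + ((3 + 9) + 9) = -2 + (12 + 9) = -2 + 21 = 19)
Z(v, A) = 19
W(-19, -19)/Z(-29, m(-4, ((-3/3 + 5/(-3)) - 2)*(-3))) = (-1/3 + (1/6)*(-19))/19 = (-1/3 - 19/6)*(1/19) = -7/2*1/19 = -7/38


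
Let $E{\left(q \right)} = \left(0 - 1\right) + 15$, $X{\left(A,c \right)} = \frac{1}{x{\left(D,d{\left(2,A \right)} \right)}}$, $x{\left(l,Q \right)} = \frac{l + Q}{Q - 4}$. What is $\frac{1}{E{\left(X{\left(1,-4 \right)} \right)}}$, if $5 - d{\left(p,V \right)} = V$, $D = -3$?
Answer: $\frac{1}{14} \approx 0.071429$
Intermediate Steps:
$d{\left(p,V \right)} = 5 - V$
$x{\left(l,Q \right)} = \frac{Q + l}{-4 + Q}$
$X{\left(A,c \right)} = \frac{1 - A}{2 - A}$ ($X{\left(A,c \right)} = \frac{1}{\frac{1}{-4 - \left(-5 + A\right)} \left(\left(5 - A\right) - 3\right)} = \frac{1}{\frac{1}{1 - A} \left(2 - A\right)} = \frac{1 - A}{2 - A}$)
$E{\left(q \right)} = 14$ ($E{\left(q \right)} = -1 + 15 = 14$)
$\frac{1}{E{\left(X{\left(1,-4 \right)} \right)}} = \frac{1}{14}$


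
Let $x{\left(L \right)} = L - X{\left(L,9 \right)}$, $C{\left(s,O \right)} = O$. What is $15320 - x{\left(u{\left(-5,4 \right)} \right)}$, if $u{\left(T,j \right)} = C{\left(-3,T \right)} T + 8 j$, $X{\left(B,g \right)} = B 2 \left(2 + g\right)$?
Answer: $16517$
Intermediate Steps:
$X{\left(B,g \right)} = 2 B \left(2 + g\right)$
$u{\left(T,j \right)} = T^{2} + 8 j$ ($u{\left(T,j \right)} = T T + 8 j = T^{2} + 8 j$)
$x{\left(L \right)} = - 21 L$ ($x{\left(L \right)} = L - 2 L \left(2 + 9\right) = L - 2 L 11 = L - 22 L = - 21 L$)
$15320 - x{\left(u{\left(-5,4 \right)} \right)} = 15320 - - 21 \left(\left(-5\right)^{2} + 8 \cdot 4\right) = 15320 - - 21 \left(25 + 32\right) = 15320 - \left(-21\right) 57 = 15320 - -1197 = 15320 + 1197 = 16517$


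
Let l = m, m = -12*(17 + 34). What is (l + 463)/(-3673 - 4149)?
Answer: 149/7822 ≈ 0.019049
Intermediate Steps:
m = -612 (m = -12*51 = -612)
l = -612
(l + 463)/(-3673 - 4149) = (-612 + 463)/(-3673 - 4149) = -149/(-7822) = -149*(-1/7822) = 149/7822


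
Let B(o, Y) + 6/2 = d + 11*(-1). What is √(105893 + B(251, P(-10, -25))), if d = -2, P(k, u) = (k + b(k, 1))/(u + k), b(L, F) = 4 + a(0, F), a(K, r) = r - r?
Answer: √105877 ≈ 325.39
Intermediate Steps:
a(K, r) = 0
b(L, F) = 4 (b(L, F) = 4 + 0 = 4)
P(k, u) = (4 + k)/(k + u) (P(k, u) = (k + 4)/(u + k) = (4 + k)/(k + u))
B(o, Y) = -16 (B(o, Y) = -3 + (-2 + 11*(-1)) = -3 + (-2 - 11) = -3 - 13 = -16)
√(105893 + B(251, P(-10, -25))) = √(105893 - 16) = √105877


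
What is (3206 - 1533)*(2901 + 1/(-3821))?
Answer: 18544736560/3821 ≈ 4.8534e+6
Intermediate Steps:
(3206 - 1533)*(2901 + 1/(-3821)) = 1673*(2901 - 1/3821) = 1673*(11084720/3821) = 18544736560/3821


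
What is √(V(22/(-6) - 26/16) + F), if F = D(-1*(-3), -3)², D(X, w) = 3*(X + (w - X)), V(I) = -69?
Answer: 2*√3 ≈ 3.4641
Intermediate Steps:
D(X, w) = 3*w
F = 81 (F = (3*(-3))² = (-9)² = 81)
√(V(22/(-6) - 26/16) + F) = √(-69 + 81) = √12 = 2*√3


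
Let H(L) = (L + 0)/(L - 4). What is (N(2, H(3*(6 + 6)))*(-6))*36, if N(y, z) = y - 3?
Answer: 216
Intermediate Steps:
H(L) = L/(-4 + L)
N(y, z) = -3 + y
(N(2, H(3*(6 + 6)))*(-6))*36 = ((-3 + 2)*(-6))*36 = -1*(-6)*36 = 6*36 = 216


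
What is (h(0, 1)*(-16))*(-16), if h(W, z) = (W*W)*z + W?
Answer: 0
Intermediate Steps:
h(W, z) = W + z*W² (h(W, z) = W²*z + W = z*W² + W = W + z*W²)
(h(0, 1)*(-16))*(-16) = ((0*(1 + 0*1))*(-16))*(-16) = ((0*(1 + 0))*(-16))*(-16) = ((0*1)*(-16))*(-16) = (0*(-16))*(-16) = 0*(-16) = 0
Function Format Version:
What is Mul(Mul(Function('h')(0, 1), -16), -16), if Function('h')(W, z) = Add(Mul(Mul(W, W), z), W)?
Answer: 0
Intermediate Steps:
Function('h')(W, z) = Add(W, Mul(z, Pow(W, 2))) (Function('h')(W, z) = Add(Mul(Pow(W, 2), z), W) = Add(Mul(z, Pow(W, 2)), W) = Add(W, Mul(z, Pow(W, 2))))
Mul(Mul(Function('h')(0, 1), -16), -16) = Mul(Mul(Mul(0, Add(1, Mul(0, 1))), -16), -16) = Mul(Mul(Mul(0, Add(1, 0)), -16), -16) = Mul(Mul(Mul(0, 1), -16), -16) = Mul(Mul(0, -16), -16) = Mul(0, -16) = 0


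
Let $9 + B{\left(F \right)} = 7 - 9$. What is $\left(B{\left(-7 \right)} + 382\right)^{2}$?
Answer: $137641$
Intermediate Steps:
$B{\left(F \right)} = -11$ ($B{\left(F \right)} = -9 + \left(7 - 9\right) = -9 - 2 = -11$)
$\left(B{\left(-7 \right)} + 382\right)^{2} = \left(-11 + 382\right)^{2} = 371^{2} = 137641$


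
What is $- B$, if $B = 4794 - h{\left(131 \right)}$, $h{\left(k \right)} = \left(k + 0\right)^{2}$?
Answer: $12367$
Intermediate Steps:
$h{\left(k \right)} = k^{2}$
$B = -12367$ ($B = 4794 - 131^{2} = 4794 - 17161 = -12367$)
$- B = \left(-1\right) \left(-12367\right) = 12367$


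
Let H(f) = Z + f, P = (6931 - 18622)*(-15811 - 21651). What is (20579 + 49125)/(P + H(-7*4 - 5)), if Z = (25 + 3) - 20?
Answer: 69704/437968217 ≈ 0.00015915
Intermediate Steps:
P = 437968242 (P = -11691*(-37462) = 437968242)
Z = 8 (Z = 28 - 20 = 8)
H(f) = 8 + f
(20579 + 49125)/(P + H(-7*4 - 5)) = (20579 + 49125)/(437968242 + (8 + (-7*4 - 5))) = 69704/(437968242 + (8 + (-28 - 5))) = 69704/(437968242 + (8 - 33)) = 69704/(437968242 - 25) = 69704/437968217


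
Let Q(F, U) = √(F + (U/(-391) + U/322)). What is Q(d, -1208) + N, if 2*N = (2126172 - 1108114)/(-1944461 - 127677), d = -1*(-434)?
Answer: -509029/2072138 + √3246207902/2737 ≈ 20.571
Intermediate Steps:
d = 434
Q(F, U) = √(F + 3*U/5474) (Q(F, U) = √(F + (U*(-1/391) + U*(1/322))) = √(F + (-U/391 + U/322)) = √(F + 3*U/5474))
N = -509029/2072138 (N = ((2126172 - 1108114)/(-1944461 - 127677))/2 = (1018058/(-2072138))/2 = (1018058*(-1/2072138))/2 = (½)*(-509029/1036069) = -509029/2072138 ≈ -0.24565)
Q(d, -1208) + N = √(16422*(-1208) + 29964676*434)/5474 - 509029/2072138 = √(-19837776 + 13004669384)/5474 - 509029/2072138 = √12984831608/5474 - 509029/2072138 = (2*√3246207902)/5474 - 509029/2072138 = √3246207902/2737 - 509029/2072138 = -509029/2072138 + √3246207902/2737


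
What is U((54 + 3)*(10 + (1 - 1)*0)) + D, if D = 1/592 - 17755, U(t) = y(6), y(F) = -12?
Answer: -10518063/592 ≈ -17767.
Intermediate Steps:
U(t) = -12
D = -10510959/592 (D = 1/592 - 17755 = -10510959/592 ≈ -17755.)
U((54 + 3)*(10 + (1 - 1)*0)) + D = -12 - 10510959/592 = -10518063/592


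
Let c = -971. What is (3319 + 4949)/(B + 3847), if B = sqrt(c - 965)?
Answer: 2446692/1138565 - 27984*I/1138565 ≈ 2.1489 - 0.024578*I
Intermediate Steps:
B = 44*I (B = sqrt(-971 - 965) = sqrt(-1936) = 44*I ≈ 44.0*I)
(3319 + 4949)/(B + 3847) = (3319 + 4949)/(44*I + 3847) = 8268/(3847 + 44*I) = 8268*((3847 - 44*I)/14801345) = 636*(3847 - 44*I)/1138565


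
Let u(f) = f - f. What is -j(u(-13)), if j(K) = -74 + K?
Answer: 74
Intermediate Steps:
u(f) = 0
-j(u(-13)) = -(-74 + 0) = -1*(-74) = 74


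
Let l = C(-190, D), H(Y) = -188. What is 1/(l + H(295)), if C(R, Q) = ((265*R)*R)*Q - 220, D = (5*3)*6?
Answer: 1/860984592 ≈ 1.1615e-9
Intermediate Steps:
D = 90 (D = 15*6 = 90)
C(R, Q) = -220 + 265*Q*R² (C(R, Q) = (265*R²)*Q - 220 = 265*Q*R² - 220 = -220 + 265*Q*R²)
l = 860984780 (l = -220 + 265*90*(-190)² = -220 + 265*90*36100 = -220 + 860985000 = 860984780)
1/(l + H(295)) = 1/(860984780 - 188) = 1/860984592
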